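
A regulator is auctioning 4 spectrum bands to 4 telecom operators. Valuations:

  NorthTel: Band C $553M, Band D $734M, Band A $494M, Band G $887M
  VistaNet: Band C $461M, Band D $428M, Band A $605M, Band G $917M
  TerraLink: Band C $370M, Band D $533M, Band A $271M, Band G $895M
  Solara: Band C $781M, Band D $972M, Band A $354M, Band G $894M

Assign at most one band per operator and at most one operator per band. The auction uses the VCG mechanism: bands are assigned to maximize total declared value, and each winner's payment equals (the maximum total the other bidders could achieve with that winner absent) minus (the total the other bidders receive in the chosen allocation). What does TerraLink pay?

Efficient allocation: NorthTel→Band C ($553M), VistaNet→Band A ($605M), TerraLink→Band G ($895M), Solara→Band D ($972M); total welfare W = $3025M.
TerraLink receives Band G at value $895M, so the others get W − 895 = $2130M.
Without TerraLink: best allocation of the remaining 3 bidders over all 4 bands is NorthTel→Band G ($887M), VistaNet→Band A ($605M), Solara→Band D ($972M), total $2464M.
VCG payment = (others' best without TerraLink) − (others' welfare with TerraLink) = 2464 − 2130 = $334M.

TerraLink pays $334M.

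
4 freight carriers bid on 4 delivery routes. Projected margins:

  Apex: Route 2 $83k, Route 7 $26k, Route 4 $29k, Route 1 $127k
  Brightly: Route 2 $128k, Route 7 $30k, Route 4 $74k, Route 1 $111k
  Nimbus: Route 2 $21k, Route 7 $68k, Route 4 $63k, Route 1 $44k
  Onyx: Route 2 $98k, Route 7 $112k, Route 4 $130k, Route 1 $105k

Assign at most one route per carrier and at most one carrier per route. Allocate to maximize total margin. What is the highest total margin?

Optimal: Apex→Route 1 ($127k), Brightly→Route 2 ($128k), Nimbus→Route 7 ($68k), Onyx→Route 4 ($130k) — total 127+128+68+130 = $453k.
Column-greedy (each route in turn goes to its best remaining carrier) gives $430k, worse by 23.
Every other assignment is strictly worse.

Maximum total: $453k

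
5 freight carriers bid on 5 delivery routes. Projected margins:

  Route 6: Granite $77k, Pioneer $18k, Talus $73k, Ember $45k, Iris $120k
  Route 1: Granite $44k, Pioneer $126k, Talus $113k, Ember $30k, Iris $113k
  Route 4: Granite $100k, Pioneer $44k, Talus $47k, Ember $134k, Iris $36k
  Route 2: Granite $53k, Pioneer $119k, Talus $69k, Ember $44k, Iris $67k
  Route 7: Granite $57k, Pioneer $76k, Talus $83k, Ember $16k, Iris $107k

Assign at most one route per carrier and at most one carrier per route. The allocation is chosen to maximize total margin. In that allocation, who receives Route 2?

Pioneer receives Route 2.

Optimal: Granite→Route 6 ($77k), Pioneer→Route 2 ($119k), Talus→Route 1 ($113k), Ember→Route 4 ($134k), Iris→Route 7 ($107k) — total 77+119+113+134+107 = $550k.
Next-best assignment: Granite→Route 7, Pioneer→Route 2, Talus→Route 1, Ember→Route 4, Iris→Route 6 = $543k.
Every other assignment is strictly worse.
Pioneer's own top route is Route 1 ($126k), but forcing Pioneer→Route 1 and reassigning the rest optimally gives only $516k — worse by 34.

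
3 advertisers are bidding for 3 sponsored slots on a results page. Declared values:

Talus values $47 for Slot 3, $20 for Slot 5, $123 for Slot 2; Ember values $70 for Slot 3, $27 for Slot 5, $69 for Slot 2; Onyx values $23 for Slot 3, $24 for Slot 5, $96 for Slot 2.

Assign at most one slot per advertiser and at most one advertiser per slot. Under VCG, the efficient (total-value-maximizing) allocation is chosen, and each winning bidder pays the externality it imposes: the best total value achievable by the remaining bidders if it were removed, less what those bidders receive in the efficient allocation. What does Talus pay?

Efficient allocation: Talus→Slot 2 ($123), Ember→Slot 3 ($70), Onyx→Slot 5 ($24); total welfare W = $217.
Talus receives Slot 2 at value $123, so the others get W − 123 = $94.
Without Talus: best allocation of the remaining 2 bidders over all 3 slots is Ember→Slot 3 ($70), Onyx→Slot 2 ($96), total $166.
VCG payment = (others' best without Talus) − (others' welfare with Talus) = 166 − 94 = $72.

Talus pays $72.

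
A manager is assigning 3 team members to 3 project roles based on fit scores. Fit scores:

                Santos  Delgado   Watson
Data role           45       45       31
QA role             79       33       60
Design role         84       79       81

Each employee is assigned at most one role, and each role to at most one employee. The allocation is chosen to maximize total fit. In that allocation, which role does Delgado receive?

Optimal: Santos→QA role (79 pts), Delgado→Data role (45 pts), Watson→Design role (81 pts) — total 79+45+81 = 205 pts.
Row-greedy (each employee in turn takes its best remaining role) gives 189 pts, worse by 16.
Swapping Watson↔Delgado (Watson→Data role 31 pts, Delgado→Design role 79 pts) loses 16.
Delgado's own top role is Design role (79 pts), but forcing Delgado→Design role and reassigning the rest optimally gives only 189 pts — worse by 16.

Delgado receives Data role.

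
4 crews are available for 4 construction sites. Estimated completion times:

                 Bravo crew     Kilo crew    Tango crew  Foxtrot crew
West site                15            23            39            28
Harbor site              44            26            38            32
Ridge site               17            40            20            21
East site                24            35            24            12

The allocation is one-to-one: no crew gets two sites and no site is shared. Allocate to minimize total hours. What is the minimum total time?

Optimal: Bravo crew→West site (15 hours), Kilo crew→Harbor site (26 hours), Tango crew→Ridge site (20 hours), Foxtrot crew→East site (12 hours) — total 15+26+20+12 = 73 hours.
Swapping Tango crew↔Bravo crew (Tango crew→West site 39 hours, Bravo crew→Ridge site 17 hours) adds 21.
Every other assignment is strictly worse.

Min total: 73 hours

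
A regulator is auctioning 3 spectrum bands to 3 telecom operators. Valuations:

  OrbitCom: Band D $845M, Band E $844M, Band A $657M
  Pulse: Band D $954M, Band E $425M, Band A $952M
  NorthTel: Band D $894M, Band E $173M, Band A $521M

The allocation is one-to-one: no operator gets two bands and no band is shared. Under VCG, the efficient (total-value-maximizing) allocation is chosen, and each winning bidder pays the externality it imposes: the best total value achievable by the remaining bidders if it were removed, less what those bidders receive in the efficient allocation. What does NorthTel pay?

Efficient allocation: OrbitCom→Band E ($844M), Pulse→Band A ($952M), NorthTel→Band D ($894M); total welfare W = $2690M.
NorthTel receives Band D at value $894M, so the others get W − 894 = $1796M.
Without NorthTel: best allocation of the remaining 2 bidders over all 3 bands is OrbitCom→Band E ($844M), Pulse→Band D ($954M), total $1798M.
VCG payment = (others' best without NorthTel) − (others' welfare with NorthTel) = 1798 − 1796 = $2M.

NorthTel pays $2M.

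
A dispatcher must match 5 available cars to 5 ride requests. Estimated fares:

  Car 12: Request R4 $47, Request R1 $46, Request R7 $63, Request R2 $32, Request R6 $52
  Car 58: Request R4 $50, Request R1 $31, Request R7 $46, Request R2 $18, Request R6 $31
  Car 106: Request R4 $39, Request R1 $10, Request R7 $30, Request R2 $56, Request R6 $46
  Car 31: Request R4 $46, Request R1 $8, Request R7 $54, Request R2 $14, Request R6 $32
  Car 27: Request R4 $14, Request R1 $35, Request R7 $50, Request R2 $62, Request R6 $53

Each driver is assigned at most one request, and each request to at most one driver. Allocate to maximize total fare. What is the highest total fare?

Max total: $259

Optimal: Car 12→Request R1 ($46), Car 58→Request R4 ($50), Car 106→Request R2 ($56), Car 31→Request R7 ($54), Car 27→Request R6 ($53) — total 46+50+56+54+53 = $259.
Column-greedy (each request in turn goes to its best remaining driver) gives $258, worse by 1.
Next-best assignment: Car 12→Request R1, Car 58→Request R4, Car 106→Request R6, Car 31→Request R7, Car 27→Request R2 = $258.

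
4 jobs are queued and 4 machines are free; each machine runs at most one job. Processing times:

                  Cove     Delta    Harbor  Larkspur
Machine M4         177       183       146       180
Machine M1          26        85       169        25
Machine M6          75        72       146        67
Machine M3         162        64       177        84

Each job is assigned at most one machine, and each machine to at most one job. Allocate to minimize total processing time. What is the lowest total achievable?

Min total: 303 min

Treat this as an assignment problem: match each job to one machine.
Optimal: Cove→Machine M1 (26 min), Delta→Machine M3 (64 min), Harbor→Machine M4 (146 min), Larkspur→Machine M6 (67 min) — total 26+64+146+67 = 303 min.
Column-greedy (each machine in turn goes to its cheapest remaining job) gives 405 min, worse by 102.
Swapping Cove↔Delta (Cove→Machine M3 162 min, Delta→Machine M1 85 min) adds 157.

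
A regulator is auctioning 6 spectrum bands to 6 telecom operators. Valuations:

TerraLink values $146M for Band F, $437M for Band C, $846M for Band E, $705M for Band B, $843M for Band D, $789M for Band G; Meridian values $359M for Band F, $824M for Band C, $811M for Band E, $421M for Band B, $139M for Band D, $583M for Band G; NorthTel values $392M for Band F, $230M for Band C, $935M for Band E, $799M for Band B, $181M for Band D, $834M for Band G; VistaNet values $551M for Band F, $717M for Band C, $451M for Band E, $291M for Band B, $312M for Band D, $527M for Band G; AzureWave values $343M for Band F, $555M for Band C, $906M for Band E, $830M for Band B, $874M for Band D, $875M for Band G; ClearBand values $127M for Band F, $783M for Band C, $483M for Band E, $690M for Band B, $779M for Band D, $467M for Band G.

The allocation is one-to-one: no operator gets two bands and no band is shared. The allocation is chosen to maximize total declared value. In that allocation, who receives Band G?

Optimal: TerraLink→Band D ($843M), Meridian→Band C ($824M), NorthTel→Band E ($935M), VistaNet→Band F ($551M), AzureWave→Band G ($875M), ClearBand→Band B ($690M) — total 843+824+935+551+875+690 = $4718M.
Row-greedy (each operator in turn takes its best remaining band) gives $4619M, worse by 99.
Next-best assignment: TerraLink→Band G, Meridian→Band C, NorthTel→Band E, VistaNet→Band F, AzureWave→Band B, ClearBand→Band D = $4708M.
Swapping NorthTel↔ClearBand (NorthTel→Band B $799M, ClearBand→Band E $483M) loses 343.
Checked against all permutations: $4718M is optimal.
AzureWave's own top band is Band E ($906M), but forcing AzureWave→Band E and reassigning the rest optimally gives only $4648M — worse by 70.

AzureWave receives Band G.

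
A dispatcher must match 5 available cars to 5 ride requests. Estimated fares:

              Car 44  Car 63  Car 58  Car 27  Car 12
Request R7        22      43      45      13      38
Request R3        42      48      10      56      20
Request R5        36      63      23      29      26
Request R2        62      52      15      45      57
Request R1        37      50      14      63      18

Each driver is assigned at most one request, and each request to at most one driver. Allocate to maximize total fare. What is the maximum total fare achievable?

Optimal: Car 44→Request R3 ($42), Car 63→Request R5 ($63), Car 58→Request R7 ($45), Car 27→Request R1 ($63), Car 12→Request R2 ($57) — total 42+63+45+63+57 = $270.
Max-entry greedy (repeatedly take the single best remaining cell) gives $253, worse by 17.
Next-best assignment: Car 44→Request R1, Car 63→Request R5, Car 58→Request R7, Car 27→Request R3, Car 12→Request R2 = $258.
No other one-to-one assignment exceeds $270.

Max total: $270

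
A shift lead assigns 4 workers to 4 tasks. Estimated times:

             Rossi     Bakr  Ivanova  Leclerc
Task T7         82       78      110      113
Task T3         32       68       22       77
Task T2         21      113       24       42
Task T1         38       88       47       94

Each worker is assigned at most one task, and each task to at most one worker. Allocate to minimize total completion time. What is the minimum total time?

This is the linear assignment problem.
Optimal: Rossi→Task T1 (38 min), Bakr→Task T7 (78 min), Ivanova→Task T3 (22 min), Leclerc→Task T2 (42 min) — total 38+78+22+42 = 180 min.
Column-greedy (each task in turn goes to its cheapest remaining worker) gives 215 min, worse by 35.
Swapping Rossi↔Ivanova (Rossi→Task T3 32 min, Ivanova→Task T1 47 min) adds 19.
Every other assignment is strictly worse.

Minimum total: 180 min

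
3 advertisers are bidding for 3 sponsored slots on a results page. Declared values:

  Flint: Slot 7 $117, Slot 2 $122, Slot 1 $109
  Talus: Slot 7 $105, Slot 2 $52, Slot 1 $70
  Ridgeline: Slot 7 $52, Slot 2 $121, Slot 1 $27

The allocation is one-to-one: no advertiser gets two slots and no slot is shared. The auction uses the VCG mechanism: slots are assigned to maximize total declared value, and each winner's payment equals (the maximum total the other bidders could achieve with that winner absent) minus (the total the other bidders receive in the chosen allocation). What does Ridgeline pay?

Efficient allocation: Flint→Slot 1 ($109), Talus→Slot 7 ($105), Ridgeline→Slot 2 ($121); total welfare W = $335.
Ridgeline receives Slot 2 at value $121, so the others get W − 121 = $214.
Without Ridgeline: best allocation of the remaining 2 bidders over all 3 slots is Flint→Slot 2 ($122), Talus→Slot 7 ($105), total $227.
VCG payment = (others' best without Ridgeline) − (others' welfare with Ridgeline) = 227 − 214 = $13.

Ridgeline pays $13.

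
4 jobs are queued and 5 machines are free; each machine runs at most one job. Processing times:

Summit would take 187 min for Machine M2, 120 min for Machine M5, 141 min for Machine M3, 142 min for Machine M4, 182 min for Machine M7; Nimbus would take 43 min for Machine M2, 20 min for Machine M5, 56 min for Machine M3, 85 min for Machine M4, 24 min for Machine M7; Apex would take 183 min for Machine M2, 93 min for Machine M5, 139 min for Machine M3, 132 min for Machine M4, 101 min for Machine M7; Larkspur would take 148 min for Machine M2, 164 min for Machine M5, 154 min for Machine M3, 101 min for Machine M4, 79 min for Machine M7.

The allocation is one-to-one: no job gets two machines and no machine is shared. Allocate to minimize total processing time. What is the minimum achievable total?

Minimum total: 356 min

Optimal: Summit→Machine M3 (141 min), Nimbus→Machine M2 (43 min), Apex→Machine M5 (93 min), Larkspur→Machine M7 (79 min) — total 141+43+93+79 = 356 min.
Row-greedy (each job in turn takes its cheapest remaining machine) gives 424 min, worse by 68.
Next-best assignment: Summit→Machine M4, Nimbus→Machine M2, Apex→Machine M5, Larkspur→Machine M7 = 357 min.
Checked against all permutations: 356 min is optimal.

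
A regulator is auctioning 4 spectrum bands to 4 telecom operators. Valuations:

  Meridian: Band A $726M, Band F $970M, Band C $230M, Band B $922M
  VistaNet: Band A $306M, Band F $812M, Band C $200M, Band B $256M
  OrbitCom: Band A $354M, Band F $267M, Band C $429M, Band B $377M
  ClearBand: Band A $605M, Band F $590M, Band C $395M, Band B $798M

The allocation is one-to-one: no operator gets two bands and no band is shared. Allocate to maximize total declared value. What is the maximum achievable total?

This is a one-to-one assignment (maximum-weight bipartite matching).
Optimal: Meridian→Band B ($922M), VistaNet→Band F ($812M), OrbitCom→Band C ($429M), ClearBand→Band A ($605M) — total 922+812+429+605 = $2768M.
Column-greedy (each band in turn goes to its best remaining operator) gives $2765M, worse by 3.
Next-best assignment: Meridian→Band A, VistaNet→Band F, OrbitCom→Band C, ClearBand→Band B = $2765M.

Maximum total: $2768M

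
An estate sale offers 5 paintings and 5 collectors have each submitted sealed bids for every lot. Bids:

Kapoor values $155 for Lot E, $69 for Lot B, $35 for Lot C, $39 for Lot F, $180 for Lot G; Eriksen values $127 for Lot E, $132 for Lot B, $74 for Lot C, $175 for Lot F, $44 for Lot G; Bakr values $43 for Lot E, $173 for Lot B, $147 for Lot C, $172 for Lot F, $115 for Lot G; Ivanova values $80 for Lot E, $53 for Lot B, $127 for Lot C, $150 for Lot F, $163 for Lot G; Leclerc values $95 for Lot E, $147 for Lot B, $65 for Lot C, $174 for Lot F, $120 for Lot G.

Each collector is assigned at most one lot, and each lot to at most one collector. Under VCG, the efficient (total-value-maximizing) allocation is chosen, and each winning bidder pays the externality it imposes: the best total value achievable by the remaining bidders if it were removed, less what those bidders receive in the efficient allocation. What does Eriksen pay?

Efficient allocation: Kapoor→Lot E ($155), Eriksen→Lot F ($175), Bakr→Lot C ($147), Ivanova→Lot G ($163), Leclerc→Lot B ($147); total welfare W = $787.
Eriksen receives Lot F at value $175, so the others get W − 175 = $612.
Without Eriksen: best allocation of the remaining 4 bidders over all 5 lots is Kapoor→Lot E ($155), Bakr→Lot B ($173), Ivanova→Lot G ($163), Leclerc→Lot F ($174), total $665.
VCG payment = (others' best without Eriksen) − (others' welfare with Eriksen) = 665 − 612 = $53.

Eriksen pays $53.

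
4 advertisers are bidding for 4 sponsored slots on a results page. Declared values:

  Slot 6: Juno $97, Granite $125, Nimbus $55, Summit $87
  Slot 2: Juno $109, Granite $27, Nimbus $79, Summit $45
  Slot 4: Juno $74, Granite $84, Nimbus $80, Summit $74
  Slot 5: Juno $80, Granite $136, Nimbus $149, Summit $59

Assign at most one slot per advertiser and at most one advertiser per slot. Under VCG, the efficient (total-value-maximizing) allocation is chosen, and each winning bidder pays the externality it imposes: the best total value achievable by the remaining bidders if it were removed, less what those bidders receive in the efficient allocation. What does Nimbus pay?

Nimbus pays $24.

Efficient allocation: Juno→Slot 2 ($109), Granite→Slot 6 ($125), Nimbus→Slot 5 ($149), Summit→Slot 4 ($74); total welfare W = $457.
Nimbus receives Slot 5 at value $149, so the others get W − 149 = $308.
Without Nimbus: best allocation of the remaining 3 bidders over all 4 slots is Juno→Slot 2 ($109), Granite→Slot 5 ($136), Summit→Slot 6 ($87), total $332.
VCG payment = (others' best without Nimbus) − (others' welfare with Nimbus) = 332 − 308 = $24.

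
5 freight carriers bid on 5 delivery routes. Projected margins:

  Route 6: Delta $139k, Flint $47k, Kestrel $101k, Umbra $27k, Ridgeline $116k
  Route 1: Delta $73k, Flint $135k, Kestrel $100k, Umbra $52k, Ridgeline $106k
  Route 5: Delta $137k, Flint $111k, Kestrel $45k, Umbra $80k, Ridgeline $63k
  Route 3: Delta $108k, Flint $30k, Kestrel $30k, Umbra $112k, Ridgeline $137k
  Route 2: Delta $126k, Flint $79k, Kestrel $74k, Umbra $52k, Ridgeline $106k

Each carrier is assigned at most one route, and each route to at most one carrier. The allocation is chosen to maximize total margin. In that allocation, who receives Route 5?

Optimal: Delta→Route 5 ($137k), Flint→Route 1 ($135k), Kestrel→Route 6 ($101k), Umbra→Route 3 ($112k), Ridgeline→Route 2 ($106k) — total 137+135+101+112+106 = $591k.
Column-greedy (each route in turn goes to its best remaining carrier) gives $565k, worse by 26.
Every other assignment is strictly worse.
Delta's own top route is Route 6 ($139k), but forcing Delta→Route 6 and reassigning the rest optimally gives only $568k — worse by 23.

Delta receives Route 5.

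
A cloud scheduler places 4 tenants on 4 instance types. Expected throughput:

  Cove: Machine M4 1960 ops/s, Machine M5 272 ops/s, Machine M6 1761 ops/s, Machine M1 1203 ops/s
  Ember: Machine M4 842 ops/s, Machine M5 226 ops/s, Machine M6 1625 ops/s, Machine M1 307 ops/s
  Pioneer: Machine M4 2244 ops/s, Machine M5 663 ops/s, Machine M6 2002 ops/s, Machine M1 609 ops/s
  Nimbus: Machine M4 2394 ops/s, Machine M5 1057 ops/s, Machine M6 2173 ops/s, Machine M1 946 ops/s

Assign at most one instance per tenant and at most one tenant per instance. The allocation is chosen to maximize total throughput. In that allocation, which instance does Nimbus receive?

This is a one-to-one assignment (maximum-weight bipartite matching).
Optimal: Cove→Machine M1 (1203 ops/s), Ember→Machine M6 (1625 ops/s), Pioneer→Machine M4 (2244 ops/s), Nimbus→Machine M5 (1057 ops/s) — total 1203+1625+2244+1057 = 6129 ops/s.
Max-entry greedy (repeatedly take the single best remaining cell) gives 5825 ops/s, worse by 304.
Nimbus's own top instance is Machine M4 (2394 ops/s), but forcing Nimbus→Machine M4 and reassigning the rest optimally gives only 5885 ops/s — worse by 244.

Nimbus receives Machine M5.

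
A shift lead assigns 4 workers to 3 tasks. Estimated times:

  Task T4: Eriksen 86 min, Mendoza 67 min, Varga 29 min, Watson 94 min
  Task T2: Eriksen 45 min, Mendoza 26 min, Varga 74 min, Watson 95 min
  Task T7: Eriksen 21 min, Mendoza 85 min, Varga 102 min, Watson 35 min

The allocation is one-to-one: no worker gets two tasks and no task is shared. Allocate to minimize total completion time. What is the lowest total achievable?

Optimal: Varga→Task T4 (29 min), Mendoza→Task T2 (26 min), Eriksen→Task T7 (21 min) — total 29+26+21 = 76 min.
Next-best assignment: Varga→Task T4, Mendoza→Task T2, Watson→Task T7 = 90 min.
Swapping Mendoza↔Eriksen (Mendoza→Task T7 85 min, Eriksen→Task T2 45 min) adds 83.

Min total: 76 min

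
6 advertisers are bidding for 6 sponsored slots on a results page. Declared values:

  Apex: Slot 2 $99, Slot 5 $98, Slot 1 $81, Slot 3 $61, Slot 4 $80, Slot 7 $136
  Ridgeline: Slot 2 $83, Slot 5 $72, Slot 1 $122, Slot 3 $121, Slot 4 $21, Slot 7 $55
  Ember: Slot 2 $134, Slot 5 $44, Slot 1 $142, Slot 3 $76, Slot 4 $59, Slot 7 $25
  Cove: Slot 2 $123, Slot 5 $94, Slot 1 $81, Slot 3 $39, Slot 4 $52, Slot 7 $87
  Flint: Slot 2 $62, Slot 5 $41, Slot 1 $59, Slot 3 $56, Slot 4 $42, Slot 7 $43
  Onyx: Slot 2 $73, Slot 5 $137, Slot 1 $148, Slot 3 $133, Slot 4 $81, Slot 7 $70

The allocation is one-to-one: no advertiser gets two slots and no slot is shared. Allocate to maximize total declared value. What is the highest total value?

Optimal: Apex→Slot 7 ($136), Ridgeline→Slot 3 ($121), Ember→Slot 1 ($142), Cove→Slot 2 ($123), Flint→Slot 4 ($42), Onyx→Slot 5 ($137) — total 136+121+142+123+42+137 = $701.
Row-greedy (each advertiser in turn takes its best remaining slot) gives $623, worse by 78.
Next-best assignment: Apex→Slot 7, Ridgeline→Slot 3, Ember→Slot 2, Cove→Slot 5, Flint→Slot 4, Onyx→Slot 1 = $675.

Max total: $701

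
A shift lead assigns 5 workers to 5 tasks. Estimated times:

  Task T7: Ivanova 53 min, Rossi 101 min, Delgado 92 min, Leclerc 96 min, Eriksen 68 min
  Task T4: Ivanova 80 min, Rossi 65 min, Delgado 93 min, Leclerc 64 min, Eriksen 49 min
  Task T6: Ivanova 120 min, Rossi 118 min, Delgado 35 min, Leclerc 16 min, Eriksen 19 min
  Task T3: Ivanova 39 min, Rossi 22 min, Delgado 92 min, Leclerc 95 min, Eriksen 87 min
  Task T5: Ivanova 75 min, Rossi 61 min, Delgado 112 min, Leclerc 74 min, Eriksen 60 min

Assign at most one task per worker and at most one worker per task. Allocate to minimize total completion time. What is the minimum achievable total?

Min total: 233 min

Optimal: Ivanova→Task T7 (53 min), Rossi→Task T3 (22 min), Delgado→Task T6 (35 min), Leclerc→Task T5 (74 min), Eriksen→Task T4 (49 min) — total 53+22+35+74+49 = 233 min.
Row-greedy (each worker in turn takes its cheapest remaining task) gives 267 min, worse by 34.
Every other assignment is strictly worse.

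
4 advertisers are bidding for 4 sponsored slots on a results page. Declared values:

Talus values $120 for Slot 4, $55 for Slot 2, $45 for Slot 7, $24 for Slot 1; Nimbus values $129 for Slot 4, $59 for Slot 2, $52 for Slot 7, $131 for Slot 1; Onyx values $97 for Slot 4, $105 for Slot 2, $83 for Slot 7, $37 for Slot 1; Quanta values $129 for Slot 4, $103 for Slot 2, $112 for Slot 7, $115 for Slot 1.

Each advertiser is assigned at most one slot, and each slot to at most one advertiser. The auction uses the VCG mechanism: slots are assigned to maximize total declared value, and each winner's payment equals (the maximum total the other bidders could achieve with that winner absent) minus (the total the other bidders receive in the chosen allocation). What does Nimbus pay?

Nimbus pays $3.

Efficient allocation: Talus→Slot 4 ($120), Nimbus→Slot 1 ($131), Onyx→Slot 2 ($105), Quanta→Slot 7 ($112); total welfare W = $468.
Nimbus receives Slot 1 at value $131, so the others get W − 131 = $337.
Without Nimbus: best allocation of the remaining 3 bidders over all 4 slots is Talus→Slot 4 ($120), Onyx→Slot 2 ($105), Quanta→Slot 1 ($115), total $340.
VCG payment = (others' best without Nimbus) − (others' welfare with Nimbus) = 340 − 337 = $3.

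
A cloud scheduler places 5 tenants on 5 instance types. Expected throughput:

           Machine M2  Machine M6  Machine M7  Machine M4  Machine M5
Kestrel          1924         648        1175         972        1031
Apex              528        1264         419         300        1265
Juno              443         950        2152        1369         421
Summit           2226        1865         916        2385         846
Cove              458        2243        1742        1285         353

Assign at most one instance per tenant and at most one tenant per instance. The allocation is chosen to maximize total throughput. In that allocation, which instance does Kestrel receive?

Treat this as an assignment problem: match each tenant to one instance.
Optimal: Kestrel→Machine M2 (1924 ops/s), Apex→Machine M5 (1265 ops/s), Juno→Machine M7 (2152 ops/s), Summit→Machine M4 (2385 ops/s), Cove→Machine M6 (2243 ops/s) — total 1924+1265+2152+2385+2243 = 9969 ops/s.
Column-greedy (each instance in turn goes to its best remaining tenant) gives 8858 ops/s, worse by 1111.
Next-best assignment: Kestrel→Machine M4, Apex→Machine M5, Juno→Machine M7, Summit→Machine M2, Cove→Machine M6 = 8858 ops/s.
Swapping Kestrel↔Juno (Kestrel→Machine M7 1175 ops/s, Juno→Machine M2 443 ops/s) loses 2458.

Kestrel receives Machine M2.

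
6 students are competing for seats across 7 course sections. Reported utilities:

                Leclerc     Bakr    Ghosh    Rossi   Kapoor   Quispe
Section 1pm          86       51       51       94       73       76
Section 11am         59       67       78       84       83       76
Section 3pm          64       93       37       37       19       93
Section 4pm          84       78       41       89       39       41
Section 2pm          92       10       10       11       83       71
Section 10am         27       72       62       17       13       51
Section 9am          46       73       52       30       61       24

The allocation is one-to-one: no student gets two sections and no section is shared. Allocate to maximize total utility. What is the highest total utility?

Optimal: Leclerc→Section 4pm (84 points), Bakr→Section 9am (73 points), Ghosh→Section 11am (78 points), Rossi→Section 1pm (94 points), Kapoor→Section 2pm (83 points), Quispe→Section 3pm (93 points) — total 84+73+78+94+83+93 = 505 points.
Row-greedy (each student in turn takes its best remaining section) gives 469 points, worse by 36.
Next-best assignment: Leclerc→Section 4pm, Bakr→Section 10am, Ghosh→Section 11am, Rossi→Section 1pm, Kapoor→Section 2pm, Quispe→Section 3pm = 504 points.

Maximum total: 505 points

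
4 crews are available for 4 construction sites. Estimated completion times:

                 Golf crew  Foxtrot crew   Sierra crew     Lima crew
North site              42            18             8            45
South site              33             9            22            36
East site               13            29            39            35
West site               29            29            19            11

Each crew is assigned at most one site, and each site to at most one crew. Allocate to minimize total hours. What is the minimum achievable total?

This is a one-to-one assignment (minimum-cost bipartite matching).
Optimal: Golf crew→East site (13 hours), Foxtrot crew→South site (9 hours), Sierra crew→North site (8 hours), Lima crew→West site (11 hours) — total 13+9+8+11 = 41 hours.
Next-best assignment: Golf crew→East site, Foxtrot crew→North site, Sierra crew→South site, Lima crew→West site = 64 hours.
Swapping Lima crew↔Golf crew (Lima crew→East site 35 hours, Golf crew→West site 29 hours) adds 40.

Minimum total: 41 hours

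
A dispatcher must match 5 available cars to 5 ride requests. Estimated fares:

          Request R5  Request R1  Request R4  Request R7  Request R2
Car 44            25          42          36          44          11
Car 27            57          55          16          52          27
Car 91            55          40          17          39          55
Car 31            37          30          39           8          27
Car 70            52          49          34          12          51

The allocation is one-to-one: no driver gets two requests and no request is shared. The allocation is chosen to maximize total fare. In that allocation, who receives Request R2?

Optimal: Car 44→Request R7 ($44), Car 27→Request R1 ($55), Car 91→Request R2 ($55), Car 31→Request R4 ($39), Car 70→Request R5 ($52) — total 44+55+55+39+52 = $245.
Row-greedy (each driver in turn takes its best remaining request) gives $244, worse by 1.
Every other assignment is strictly worse.
Car 91's own top request is Request R5 ($55), but forcing Car 91→Request R5 and reassigning the rest optimally gives only $244 — worse by 1.

Car 91 receives Request R2.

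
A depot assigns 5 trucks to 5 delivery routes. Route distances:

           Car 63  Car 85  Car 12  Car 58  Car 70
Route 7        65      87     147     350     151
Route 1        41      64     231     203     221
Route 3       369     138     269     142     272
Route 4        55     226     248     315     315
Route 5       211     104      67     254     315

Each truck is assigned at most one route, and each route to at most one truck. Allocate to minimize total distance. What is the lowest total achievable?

Min total: 479 km

Treat this as an assignment problem: match each truck to one route.
Optimal: Car 63→Route 4 (55 km), Car 85→Route 1 (64 km), Car 12→Route 5 (67 km), Car 58→Route 3 (142 km), Car 70→Route 7 (151 km) — total 55+64+67+142+151 = 479 km.
Column-greedy (each route in turn goes to its cheapest remaining truck) gives 834 km, worse by 355.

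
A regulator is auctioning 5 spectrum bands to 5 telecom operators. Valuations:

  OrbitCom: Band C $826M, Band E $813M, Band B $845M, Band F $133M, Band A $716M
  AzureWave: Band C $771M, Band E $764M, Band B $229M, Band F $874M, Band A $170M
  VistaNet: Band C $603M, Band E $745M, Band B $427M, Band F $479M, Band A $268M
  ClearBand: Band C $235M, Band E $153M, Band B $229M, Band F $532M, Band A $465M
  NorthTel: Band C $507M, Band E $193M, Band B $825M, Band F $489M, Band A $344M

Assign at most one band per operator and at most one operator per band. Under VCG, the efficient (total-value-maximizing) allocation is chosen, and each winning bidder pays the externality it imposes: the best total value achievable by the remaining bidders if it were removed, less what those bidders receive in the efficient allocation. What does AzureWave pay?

AzureWave pays $67M.

Efficient allocation: OrbitCom→Band C ($826M), AzureWave→Band F ($874M), VistaNet→Band E ($745M), ClearBand→Band A ($465M), NorthTel→Band B ($825M); total welfare W = $3735M.
AzureWave receives Band F at value $874M, so the others get W − 874 = $2861M.
Without AzureWave: best allocation of the remaining 4 bidders over all 5 bands is OrbitCom→Band C ($826M), VistaNet→Band E ($745M), ClearBand→Band F ($532M), NorthTel→Band B ($825M), total $2928M.
VCG payment = (others' best without AzureWave) − (others' welfare with AzureWave) = 2928 − 2861 = $67M.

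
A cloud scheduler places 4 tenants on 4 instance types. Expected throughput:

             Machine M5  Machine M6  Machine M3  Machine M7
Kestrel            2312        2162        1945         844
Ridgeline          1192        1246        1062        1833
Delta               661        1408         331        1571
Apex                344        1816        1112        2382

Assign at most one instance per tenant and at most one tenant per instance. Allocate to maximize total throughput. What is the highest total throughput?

Optimal: Kestrel→Machine M5 (2312 ops/s), Ridgeline→Machine M3 (1062 ops/s), Delta→Machine M6 (1408 ops/s), Apex→Machine M7 (2382 ops/s) — total 2312+1062+1408+2382 = 7164 ops/s.
Column-greedy (each instance in turn goes to its best remaining tenant) gives 6761 ops/s, worse by 403.
Every other assignment is strictly worse.

Maximum total: 7164 ops/s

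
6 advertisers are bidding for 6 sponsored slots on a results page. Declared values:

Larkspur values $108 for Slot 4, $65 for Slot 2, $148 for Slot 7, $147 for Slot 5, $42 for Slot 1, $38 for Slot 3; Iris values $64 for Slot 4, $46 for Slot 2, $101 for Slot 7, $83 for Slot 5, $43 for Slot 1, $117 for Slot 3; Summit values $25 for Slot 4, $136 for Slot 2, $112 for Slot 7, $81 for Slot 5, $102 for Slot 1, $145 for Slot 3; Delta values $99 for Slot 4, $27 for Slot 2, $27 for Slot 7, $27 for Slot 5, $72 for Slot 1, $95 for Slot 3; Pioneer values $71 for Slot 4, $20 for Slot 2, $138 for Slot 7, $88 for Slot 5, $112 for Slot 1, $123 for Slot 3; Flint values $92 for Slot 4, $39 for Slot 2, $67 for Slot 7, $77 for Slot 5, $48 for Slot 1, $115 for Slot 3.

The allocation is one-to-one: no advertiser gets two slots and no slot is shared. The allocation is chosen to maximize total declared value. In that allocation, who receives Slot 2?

Summit receives Slot 2.

This is the linear assignment problem.
Optimal: Larkspur→Slot 5 ($147), Iris→Slot 7 ($101), Summit→Slot 2 ($136), Delta→Slot 4 ($99), Pioneer→Slot 1 ($112), Flint→Slot 3 ($115) — total 147+101+136+99+112+115 = $710.
Max-entry greedy (repeatedly take the single best remaining cell) gives $626, worse by 84.
Summit's own top slot is Slot 3 ($145), but forcing Summit→Slot 3 and reassigning the rest optimally gives only $643 — worse by 67.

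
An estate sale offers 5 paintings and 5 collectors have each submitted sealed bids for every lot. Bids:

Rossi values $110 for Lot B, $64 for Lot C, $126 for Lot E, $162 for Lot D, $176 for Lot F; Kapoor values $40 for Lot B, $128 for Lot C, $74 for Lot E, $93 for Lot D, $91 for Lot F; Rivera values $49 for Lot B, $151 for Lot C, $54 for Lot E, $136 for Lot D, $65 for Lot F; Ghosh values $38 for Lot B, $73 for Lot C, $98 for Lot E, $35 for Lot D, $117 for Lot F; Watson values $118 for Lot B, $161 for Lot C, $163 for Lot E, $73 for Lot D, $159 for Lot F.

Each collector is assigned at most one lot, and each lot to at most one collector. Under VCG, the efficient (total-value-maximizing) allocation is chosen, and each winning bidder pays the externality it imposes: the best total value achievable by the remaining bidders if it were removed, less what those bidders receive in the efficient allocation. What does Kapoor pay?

Efficient allocation: Rossi→Lot F ($176), Kapoor→Lot C ($128), Rivera→Lot D ($136), Ghosh→Lot E ($98), Watson→Lot B ($118); total welfare W = $656.
Kapoor receives Lot C at value $128, so the others get W − 128 = $528.
Without Kapoor: best allocation of the remaining 4 bidders over all 5 lots is Rossi→Lot D ($162), Rivera→Lot C ($151), Ghosh→Lot F ($117), Watson→Lot E ($163), total $593.
VCG payment = (others' best without Kapoor) − (others' welfare with Kapoor) = 593 − 528 = $65.

Kapoor pays $65.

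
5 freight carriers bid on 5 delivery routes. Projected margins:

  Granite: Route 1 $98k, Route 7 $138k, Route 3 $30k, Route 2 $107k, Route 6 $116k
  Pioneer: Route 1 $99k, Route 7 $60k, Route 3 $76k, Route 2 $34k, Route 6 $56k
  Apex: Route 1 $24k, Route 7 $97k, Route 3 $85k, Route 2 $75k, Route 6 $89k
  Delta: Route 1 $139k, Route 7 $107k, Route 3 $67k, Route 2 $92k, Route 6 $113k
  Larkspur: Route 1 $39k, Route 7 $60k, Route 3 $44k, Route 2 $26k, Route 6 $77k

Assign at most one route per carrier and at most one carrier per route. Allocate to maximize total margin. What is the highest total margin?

Optimal: Granite→Route 7 ($138k), Pioneer→Route 3 ($76k), Apex→Route 2 ($75k), Delta→Route 1 ($139k), Larkspur→Route 6 ($77k) — total 138+76+75+139+77 = $505k.
Every other assignment is strictly worse.

Maximum total: $505k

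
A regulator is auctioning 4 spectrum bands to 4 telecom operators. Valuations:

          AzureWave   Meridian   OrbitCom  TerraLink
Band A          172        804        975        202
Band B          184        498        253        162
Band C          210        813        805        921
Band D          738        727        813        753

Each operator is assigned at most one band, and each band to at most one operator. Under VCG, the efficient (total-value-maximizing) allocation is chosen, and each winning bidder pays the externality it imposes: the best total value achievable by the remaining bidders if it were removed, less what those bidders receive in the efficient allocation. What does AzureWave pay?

Efficient allocation: AzureWave→Band D ($738M), Meridian→Band B ($498M), OrbitCom→Band A ($975M), TerraLink→Band C ($921M); total welfare W = $3132M.
AzureWave receives Band D at value $738M, so the others get W − 738 = $2394M.
Without AzureWave: best allocation of the remaining 3 bidders over all 4 bands is Meridian→Band D ($727M), OrbitCom→Band A ($975M), TerraLink→Band C ($921M), total $2623M.
VCG payment = (others' best without AzureWave) − (others' welfare with AzureWave) = 2623 − 2394 = $229M.

AzureWave pays $229M.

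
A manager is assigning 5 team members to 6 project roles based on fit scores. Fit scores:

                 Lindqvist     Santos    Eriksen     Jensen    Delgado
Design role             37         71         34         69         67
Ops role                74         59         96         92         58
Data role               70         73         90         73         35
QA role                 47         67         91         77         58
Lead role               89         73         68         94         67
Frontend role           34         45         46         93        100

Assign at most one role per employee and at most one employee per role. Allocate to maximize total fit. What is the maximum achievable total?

Maximum total: 445 pts

Optimal: Lindqvist→Lead role (89 pts), Santos→Data role (73 pts), Eriksen→QA role (91 pts), Jensen→Ops role (92 pts), Delgado→Frontend role (100 pts) — total 89+73+91+92+100 = 445 pts.
Row-greedy (each employee in turn takes its best remaining role) gives 418 pts, worse by 27.
Next-best assignment: Lindqvist→Lead role, Santos→Design role, Eriksen→QA role, Jensen→Ops role, Delgado→Frontend role = 443 pts.
Swapping Santos↔Eriksen (Santos→QA role 67 pts, Eriksen→Data role 90 pts) loses 7.
No other one-to-one assignment exceeds 445 pts.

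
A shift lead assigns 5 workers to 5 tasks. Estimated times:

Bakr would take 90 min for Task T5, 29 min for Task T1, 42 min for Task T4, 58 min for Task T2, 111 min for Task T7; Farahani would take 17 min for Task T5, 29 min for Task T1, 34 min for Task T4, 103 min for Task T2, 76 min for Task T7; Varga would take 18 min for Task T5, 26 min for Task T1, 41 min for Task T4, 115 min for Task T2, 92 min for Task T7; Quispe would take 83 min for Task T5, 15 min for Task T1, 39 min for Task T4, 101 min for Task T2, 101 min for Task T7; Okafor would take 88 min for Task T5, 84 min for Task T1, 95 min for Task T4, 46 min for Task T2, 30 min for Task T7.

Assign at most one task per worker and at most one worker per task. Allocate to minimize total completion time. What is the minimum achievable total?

Optimal: Bakr→Task T2 (58 min), Farahani→Task T4 (34 min), Varga→Task T5 (18 min), Quispe→Task T1 (15 min), Okafor→Task T7 (30 min) — total 58+34+18+15+30 = 155 min.
Column-greedy (each task in turn goes to its cheapest remaining worker) gives 230 min, worse by 75.
Checked against all permutations: 155 min is optimal.

Min total: 155 min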